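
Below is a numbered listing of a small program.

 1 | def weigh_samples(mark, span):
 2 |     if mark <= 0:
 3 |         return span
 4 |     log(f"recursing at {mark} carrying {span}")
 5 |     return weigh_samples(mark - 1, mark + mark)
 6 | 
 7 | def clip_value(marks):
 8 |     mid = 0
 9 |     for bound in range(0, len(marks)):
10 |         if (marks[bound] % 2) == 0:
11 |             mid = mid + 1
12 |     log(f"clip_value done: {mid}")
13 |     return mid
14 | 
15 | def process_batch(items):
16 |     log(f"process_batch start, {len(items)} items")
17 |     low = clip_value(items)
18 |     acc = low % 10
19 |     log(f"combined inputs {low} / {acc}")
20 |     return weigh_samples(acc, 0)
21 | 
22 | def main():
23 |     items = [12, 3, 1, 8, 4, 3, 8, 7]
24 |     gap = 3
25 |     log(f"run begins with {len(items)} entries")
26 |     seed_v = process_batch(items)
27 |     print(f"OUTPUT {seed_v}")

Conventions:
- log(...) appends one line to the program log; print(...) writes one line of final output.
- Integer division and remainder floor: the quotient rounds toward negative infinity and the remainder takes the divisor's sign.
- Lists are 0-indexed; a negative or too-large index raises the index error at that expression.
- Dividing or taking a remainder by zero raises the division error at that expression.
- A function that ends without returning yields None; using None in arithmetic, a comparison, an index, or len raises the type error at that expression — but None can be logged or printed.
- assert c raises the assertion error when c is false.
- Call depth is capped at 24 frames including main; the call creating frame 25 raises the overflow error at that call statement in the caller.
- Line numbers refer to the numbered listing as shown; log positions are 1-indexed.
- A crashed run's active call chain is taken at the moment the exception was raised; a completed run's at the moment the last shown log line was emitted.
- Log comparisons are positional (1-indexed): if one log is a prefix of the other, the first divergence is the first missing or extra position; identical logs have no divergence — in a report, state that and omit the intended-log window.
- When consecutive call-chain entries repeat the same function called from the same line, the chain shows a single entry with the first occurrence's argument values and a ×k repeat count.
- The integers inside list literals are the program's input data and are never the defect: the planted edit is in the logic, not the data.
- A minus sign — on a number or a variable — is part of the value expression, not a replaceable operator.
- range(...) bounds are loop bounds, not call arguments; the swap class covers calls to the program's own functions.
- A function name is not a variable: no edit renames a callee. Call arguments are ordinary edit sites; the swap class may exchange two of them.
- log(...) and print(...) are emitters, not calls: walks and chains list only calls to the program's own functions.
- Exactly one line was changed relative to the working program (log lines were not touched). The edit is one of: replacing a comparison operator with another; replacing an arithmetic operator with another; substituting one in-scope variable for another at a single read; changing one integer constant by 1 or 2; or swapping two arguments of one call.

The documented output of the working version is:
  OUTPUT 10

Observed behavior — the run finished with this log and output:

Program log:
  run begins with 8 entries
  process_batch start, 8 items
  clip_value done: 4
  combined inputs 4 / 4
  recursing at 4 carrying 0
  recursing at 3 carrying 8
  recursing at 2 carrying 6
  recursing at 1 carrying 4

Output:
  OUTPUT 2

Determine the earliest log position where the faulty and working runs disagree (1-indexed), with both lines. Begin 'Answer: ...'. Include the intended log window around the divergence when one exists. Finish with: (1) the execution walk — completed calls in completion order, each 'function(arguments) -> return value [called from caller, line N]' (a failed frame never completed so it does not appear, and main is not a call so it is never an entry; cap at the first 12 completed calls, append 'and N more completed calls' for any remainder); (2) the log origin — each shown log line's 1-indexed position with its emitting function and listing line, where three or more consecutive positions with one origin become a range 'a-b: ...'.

Answer: position 6 — shown 'recursing at 3 carrying 8', intended 'recursing at 3 carrying 4'.
Intended log window:
  4: combined inputs 4 / 4
  5: recursing at 4 carrying 0
  6: recursing at 3 carrying 4
  7: recursing at 2 carrying 7
Execution walk:
  clip_value([12, 3, 1, 8, 4, 3, 8, 7]) -> 4  [called from process_batch, line 17]
  weigh_samples(0, 2) -> 2  [called from weigh_samples, line 5]
  weigh_samples(1, 4) -> 2  [called from weigh_samples, line 5]
  weigh_samples(2, 6) -> 2  [called from weigh_samples, line 5]
  weigh_samples(3, 8) -> 2  [called from weigh_samples, line 5]
  weigh_samples(4, 0) -> 2  [called from process_batch, line 20]
  process_batch([12, 3, 1, 8, 4, 3, 8, 7]) -> 2  [called from main, line 26]
Log origins:
  1: emitted by main (line 25)
  2: emitted by process_batch (line 16)
  3: emitted by clip_value (line 12)
  4: emitted by process_batch (line 19)
  5-8: emitted by weigh_samples (line 4)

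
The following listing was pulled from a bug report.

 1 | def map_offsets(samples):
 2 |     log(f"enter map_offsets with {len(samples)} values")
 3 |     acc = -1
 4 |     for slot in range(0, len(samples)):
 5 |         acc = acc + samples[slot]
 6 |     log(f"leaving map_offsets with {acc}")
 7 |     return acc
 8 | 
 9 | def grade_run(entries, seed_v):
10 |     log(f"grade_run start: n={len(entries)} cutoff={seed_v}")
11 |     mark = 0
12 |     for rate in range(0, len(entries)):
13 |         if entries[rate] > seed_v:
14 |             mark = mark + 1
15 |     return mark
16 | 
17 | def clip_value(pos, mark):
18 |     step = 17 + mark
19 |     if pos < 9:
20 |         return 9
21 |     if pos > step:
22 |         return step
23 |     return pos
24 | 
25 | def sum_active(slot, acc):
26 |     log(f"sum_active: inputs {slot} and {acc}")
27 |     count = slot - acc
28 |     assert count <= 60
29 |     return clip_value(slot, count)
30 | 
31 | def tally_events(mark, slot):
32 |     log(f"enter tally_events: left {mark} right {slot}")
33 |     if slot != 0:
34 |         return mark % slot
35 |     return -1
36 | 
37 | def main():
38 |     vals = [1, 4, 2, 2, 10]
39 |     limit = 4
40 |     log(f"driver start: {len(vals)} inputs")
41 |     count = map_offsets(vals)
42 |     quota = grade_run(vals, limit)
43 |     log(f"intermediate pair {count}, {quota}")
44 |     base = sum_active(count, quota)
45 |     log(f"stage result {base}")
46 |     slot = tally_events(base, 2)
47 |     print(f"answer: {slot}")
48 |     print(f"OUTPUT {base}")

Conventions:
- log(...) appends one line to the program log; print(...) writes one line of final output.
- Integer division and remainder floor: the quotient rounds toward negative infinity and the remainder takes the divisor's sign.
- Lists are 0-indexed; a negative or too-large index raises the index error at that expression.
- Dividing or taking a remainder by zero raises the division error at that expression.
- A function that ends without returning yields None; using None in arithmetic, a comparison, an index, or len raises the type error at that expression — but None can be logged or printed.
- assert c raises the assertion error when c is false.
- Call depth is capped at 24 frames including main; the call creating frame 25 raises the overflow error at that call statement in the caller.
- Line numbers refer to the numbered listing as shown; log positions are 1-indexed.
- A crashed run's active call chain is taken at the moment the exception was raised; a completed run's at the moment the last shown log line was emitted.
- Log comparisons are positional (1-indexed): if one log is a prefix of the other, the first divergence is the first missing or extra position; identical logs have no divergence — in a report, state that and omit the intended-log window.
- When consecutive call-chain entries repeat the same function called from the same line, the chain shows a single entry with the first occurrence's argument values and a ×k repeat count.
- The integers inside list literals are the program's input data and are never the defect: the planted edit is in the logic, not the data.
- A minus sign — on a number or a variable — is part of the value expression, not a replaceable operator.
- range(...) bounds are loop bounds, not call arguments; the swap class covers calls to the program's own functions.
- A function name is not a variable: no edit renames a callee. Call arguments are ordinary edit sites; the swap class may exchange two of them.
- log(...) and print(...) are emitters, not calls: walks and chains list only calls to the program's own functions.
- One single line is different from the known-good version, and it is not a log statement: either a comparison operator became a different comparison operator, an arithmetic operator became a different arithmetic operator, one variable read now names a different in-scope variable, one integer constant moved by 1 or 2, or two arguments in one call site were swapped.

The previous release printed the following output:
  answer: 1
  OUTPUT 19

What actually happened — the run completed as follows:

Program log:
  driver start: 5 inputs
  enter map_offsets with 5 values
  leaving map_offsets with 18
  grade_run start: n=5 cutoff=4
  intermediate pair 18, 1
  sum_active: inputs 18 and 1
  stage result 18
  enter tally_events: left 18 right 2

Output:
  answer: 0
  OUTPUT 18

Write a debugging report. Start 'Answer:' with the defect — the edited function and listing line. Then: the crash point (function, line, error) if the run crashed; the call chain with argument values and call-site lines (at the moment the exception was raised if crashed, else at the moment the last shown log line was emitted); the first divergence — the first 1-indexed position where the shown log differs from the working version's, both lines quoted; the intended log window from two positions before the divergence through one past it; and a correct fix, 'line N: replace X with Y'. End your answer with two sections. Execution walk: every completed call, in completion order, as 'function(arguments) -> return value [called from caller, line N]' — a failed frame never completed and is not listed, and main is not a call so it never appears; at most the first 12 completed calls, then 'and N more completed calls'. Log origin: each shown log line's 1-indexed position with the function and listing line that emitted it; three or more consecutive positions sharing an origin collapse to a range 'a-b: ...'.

Answer: the defect is in map_offsets at line 3.
The tell: The log first diverges at position 3: the faulty run prints 'leaving map_offsets with 18' where the working version prints 'leaving map_offsets with 19'.
Call chain: main -> tally_events(18, 2) (called at line 46).
First divergence: position 3; shown 'leaving map_offsets with 18' vs intended 'leaving map_offsets with 19'.
Intended log window:
  1: driver start: 5 inputs
  2: enter map_offsets with 5 values
  3: leaving map_offsets with 19
  4: grade_run start: n=5 cutoff=4
Execution walk:
  map_offsets([1, 4, 2, 2, 10]) -> 18  [called from main, line 41]
  grade_run([1, 4, 2, 2, 10], 4) -> 1  [called from main, line 42]
  clip_value(18, 17) -> 18  [called from sum_active, line 29]
  sum_active(18, 1) -> 18  [called from main, line 44]
  tally_events(18, 2) -> 0  [called from main, line 46]
Log origins:
  1: from main, line 40
  2: from map_offsets, line 2
  3: from map_offsets, line 6
  4: from grade_run, line 10
  5: from main, line 43
  6: from sum_active, line 26
  7: from main, line 45
  8: from tally_events, line 32
A correct fix: line 3: replace `-1` with `0`.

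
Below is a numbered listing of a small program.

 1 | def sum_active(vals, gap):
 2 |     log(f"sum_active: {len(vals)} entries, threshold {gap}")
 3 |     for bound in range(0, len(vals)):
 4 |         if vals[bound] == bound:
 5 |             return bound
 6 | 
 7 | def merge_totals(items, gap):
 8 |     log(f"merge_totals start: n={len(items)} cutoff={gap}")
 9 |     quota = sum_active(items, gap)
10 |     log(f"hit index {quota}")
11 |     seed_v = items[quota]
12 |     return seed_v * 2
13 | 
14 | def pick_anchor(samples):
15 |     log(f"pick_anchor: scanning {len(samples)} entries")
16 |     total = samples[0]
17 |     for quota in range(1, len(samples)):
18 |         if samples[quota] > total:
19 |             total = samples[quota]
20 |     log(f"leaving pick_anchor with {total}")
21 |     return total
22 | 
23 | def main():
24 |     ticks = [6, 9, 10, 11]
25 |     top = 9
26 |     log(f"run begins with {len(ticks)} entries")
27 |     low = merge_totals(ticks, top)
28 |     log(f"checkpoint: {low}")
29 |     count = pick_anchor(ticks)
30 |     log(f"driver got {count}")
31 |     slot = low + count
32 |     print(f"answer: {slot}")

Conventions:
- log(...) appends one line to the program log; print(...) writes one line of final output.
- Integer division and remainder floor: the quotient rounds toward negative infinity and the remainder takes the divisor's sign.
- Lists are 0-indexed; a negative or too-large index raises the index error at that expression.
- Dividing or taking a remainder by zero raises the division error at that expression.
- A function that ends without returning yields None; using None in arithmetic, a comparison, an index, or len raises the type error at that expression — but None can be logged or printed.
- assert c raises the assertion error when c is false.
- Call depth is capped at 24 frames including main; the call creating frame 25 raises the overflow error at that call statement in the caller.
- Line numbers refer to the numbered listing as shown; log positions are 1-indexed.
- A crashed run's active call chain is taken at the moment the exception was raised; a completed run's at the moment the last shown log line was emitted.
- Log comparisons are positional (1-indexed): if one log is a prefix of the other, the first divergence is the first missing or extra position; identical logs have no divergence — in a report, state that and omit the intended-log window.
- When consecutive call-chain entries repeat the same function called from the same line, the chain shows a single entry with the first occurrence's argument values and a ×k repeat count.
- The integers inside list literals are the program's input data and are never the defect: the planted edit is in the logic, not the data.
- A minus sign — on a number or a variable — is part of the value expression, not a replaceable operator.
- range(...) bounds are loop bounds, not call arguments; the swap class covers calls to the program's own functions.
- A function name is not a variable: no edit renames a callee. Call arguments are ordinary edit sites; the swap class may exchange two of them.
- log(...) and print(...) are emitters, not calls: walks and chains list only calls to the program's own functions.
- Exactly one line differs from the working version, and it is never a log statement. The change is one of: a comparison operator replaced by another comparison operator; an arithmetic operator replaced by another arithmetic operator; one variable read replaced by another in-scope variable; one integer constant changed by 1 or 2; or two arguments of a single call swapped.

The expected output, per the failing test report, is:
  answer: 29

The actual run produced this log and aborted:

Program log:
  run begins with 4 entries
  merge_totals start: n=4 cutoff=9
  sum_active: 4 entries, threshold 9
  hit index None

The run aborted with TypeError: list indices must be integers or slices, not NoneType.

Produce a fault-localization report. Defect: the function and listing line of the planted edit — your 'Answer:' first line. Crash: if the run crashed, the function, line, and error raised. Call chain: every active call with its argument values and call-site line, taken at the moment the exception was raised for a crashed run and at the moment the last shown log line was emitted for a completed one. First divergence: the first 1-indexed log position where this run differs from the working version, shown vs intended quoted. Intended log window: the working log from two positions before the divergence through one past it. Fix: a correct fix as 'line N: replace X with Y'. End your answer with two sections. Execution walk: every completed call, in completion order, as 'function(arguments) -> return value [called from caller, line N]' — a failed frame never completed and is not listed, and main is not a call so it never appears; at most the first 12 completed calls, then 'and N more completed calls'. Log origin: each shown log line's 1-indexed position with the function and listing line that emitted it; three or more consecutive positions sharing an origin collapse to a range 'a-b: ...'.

Answer: the defect is in sum_active at line 4.
Key fact: The earliest visible damage is log position 4 — 'hit index None' rather than the intended 'hit index 1'.
Crash: merge_totals, line 11, TypeError.
Call chain: main -> merge_totals([6, 9, 10, 11], 9) (called at line 27).
First divergence: at position 4 the run shows 'hit index None' where the working version logs 'hit index 1'.
Intended log window:
  2: merge_totals start: n=4 cutoff=9
  3: sum_active: 4 entries, threshold 9
  4: hit index 1
  5: checkpoint: 18
Execution walk:
  sum_active([6, 9, 10, 11], 9) -> None  [called from merge_totals, line 9]
Log line origins:
  1 — main, line 26
  2 — merge_totals, line 8
  3 — sum_active, line 2
  4 — merge_totals, line 10
A correct fix: line 4: replace `vals[bound] == bound` with `vals[bound] == gap`.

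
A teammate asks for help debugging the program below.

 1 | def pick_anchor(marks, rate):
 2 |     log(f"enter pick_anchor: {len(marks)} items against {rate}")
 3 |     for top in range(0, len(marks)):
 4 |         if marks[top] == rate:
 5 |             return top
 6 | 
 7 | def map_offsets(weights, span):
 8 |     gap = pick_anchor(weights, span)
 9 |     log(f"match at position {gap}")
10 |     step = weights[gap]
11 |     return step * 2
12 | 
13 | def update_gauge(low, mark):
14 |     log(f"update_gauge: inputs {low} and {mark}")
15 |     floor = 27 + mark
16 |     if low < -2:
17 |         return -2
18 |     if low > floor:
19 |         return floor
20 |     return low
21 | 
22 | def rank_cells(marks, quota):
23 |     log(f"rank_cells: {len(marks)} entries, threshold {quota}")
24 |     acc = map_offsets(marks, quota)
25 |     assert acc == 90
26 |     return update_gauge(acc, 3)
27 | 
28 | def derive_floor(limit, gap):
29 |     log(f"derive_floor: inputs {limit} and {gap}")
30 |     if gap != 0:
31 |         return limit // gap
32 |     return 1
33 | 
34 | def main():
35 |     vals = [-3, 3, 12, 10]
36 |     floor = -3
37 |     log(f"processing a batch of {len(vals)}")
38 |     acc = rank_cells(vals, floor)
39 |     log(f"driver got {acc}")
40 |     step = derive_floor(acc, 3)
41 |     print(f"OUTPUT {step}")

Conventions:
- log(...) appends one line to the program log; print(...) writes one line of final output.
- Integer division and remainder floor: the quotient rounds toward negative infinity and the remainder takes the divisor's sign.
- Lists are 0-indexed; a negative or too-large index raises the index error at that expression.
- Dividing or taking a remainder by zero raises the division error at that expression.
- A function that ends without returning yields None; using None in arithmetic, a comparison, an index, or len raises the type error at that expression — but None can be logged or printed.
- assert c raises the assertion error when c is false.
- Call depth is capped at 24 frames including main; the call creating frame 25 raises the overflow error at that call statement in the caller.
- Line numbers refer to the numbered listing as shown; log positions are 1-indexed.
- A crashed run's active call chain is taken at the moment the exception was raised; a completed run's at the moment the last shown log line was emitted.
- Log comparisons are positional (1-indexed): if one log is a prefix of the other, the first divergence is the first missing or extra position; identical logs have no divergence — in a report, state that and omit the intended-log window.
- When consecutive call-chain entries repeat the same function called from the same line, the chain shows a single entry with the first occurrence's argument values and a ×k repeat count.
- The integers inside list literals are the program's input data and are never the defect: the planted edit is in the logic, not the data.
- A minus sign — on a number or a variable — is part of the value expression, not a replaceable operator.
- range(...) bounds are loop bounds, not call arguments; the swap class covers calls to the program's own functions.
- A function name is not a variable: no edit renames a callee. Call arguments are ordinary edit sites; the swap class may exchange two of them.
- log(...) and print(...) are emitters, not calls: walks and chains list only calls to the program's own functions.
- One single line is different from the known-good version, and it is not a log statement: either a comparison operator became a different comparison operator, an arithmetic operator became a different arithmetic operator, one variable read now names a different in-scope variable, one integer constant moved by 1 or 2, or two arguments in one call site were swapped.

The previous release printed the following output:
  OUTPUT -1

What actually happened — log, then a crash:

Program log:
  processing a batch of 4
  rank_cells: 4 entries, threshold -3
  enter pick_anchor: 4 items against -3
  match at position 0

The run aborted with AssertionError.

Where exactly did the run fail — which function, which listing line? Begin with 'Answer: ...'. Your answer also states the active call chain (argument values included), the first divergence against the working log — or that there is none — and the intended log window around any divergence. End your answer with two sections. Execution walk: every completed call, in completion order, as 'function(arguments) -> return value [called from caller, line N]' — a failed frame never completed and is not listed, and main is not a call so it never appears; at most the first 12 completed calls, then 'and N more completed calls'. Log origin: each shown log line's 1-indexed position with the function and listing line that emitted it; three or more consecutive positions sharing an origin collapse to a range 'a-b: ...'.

Answer: the error was raised in rank_cells, line 25.
Core observation: The shown log is a 4-line prefix of the intended one, whose next entry is 'update_gauge: inputs -6 and 3'.
Call chain: main -> rank_cells([-3, 3, 12, 10], -3) (called at line 38).
First divergence: position 5 — the faulty run's log ends after 4 lines; the working version continues with 'update_gauge: inputs -6 and 3'.
Intended log window:
  3: enter pick_anchor: 4 items against -3
  4: match at position 0
  5: update_gauge: inputs -6 and 3
  6: driver got -2
Execution walk:
  pick_anchor([-3, 3, 12, 10], -3) -> 0  [called from map_offsets, line 8]
  map_offsets([-3, 3, 12, 10], -3) -> -6  [called from rank_cells, line 24]
Log origin:
  1 — main, line 37
  2 — rank_cells, line 23
  3 — pick_anchor, line 2
  4 — map_offsets, line 9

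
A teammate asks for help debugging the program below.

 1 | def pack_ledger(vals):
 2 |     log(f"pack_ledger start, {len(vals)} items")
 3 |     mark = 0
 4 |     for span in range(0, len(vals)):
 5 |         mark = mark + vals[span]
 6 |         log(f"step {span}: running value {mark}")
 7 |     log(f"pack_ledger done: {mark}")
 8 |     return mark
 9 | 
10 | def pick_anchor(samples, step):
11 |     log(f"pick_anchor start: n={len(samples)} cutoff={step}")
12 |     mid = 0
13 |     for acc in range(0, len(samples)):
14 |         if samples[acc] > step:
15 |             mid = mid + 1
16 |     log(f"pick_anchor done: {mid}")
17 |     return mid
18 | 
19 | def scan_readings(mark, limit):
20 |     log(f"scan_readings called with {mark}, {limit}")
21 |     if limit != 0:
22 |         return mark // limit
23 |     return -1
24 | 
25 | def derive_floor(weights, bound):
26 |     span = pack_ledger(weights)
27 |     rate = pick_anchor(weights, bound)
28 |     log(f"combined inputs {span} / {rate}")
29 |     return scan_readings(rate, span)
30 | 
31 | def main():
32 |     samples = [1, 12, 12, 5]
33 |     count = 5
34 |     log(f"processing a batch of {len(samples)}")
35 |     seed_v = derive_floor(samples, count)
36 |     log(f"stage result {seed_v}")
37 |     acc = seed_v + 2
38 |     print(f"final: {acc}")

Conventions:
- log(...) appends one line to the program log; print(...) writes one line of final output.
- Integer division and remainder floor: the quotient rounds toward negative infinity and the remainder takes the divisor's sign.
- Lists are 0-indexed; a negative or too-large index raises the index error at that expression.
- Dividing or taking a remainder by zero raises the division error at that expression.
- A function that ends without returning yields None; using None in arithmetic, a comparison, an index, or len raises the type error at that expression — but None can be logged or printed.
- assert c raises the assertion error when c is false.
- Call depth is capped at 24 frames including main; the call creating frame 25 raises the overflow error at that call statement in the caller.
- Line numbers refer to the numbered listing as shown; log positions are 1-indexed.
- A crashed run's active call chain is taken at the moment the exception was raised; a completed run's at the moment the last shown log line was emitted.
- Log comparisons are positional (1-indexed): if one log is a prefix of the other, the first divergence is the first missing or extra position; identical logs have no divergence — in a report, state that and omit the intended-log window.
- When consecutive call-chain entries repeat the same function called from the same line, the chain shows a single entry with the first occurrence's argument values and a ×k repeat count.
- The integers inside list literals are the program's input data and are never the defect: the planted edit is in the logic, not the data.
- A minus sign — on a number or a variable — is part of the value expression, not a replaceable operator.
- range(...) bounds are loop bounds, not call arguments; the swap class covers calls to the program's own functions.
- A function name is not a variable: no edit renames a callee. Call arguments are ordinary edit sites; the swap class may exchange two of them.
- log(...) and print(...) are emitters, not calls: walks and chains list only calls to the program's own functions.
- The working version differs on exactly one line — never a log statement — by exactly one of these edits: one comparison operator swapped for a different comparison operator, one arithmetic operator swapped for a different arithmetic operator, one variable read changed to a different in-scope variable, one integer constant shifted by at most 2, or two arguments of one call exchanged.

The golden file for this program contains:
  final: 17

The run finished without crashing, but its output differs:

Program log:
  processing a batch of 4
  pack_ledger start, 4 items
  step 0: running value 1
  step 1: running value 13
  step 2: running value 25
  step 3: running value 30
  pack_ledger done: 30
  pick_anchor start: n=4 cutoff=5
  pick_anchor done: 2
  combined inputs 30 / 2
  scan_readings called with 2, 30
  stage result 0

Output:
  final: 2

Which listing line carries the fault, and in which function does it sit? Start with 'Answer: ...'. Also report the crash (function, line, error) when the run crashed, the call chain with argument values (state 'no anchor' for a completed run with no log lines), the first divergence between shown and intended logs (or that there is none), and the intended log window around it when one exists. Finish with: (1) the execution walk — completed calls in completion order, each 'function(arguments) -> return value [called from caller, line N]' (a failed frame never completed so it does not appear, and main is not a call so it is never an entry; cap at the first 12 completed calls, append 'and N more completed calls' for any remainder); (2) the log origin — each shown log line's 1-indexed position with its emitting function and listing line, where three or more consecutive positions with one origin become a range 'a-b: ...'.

Answer: the defect is in derive_floor at line 29.
The tell: Log line 11 is where behavior first shows: 'scan_readings called with 2, 30' appears instead of 'scan_readings called with 30, 2'.
Call chain: main.
First divergence: position 11; shown 'scan_readings called with 2, 30' vs intended 'scan_readings called with 30, 2'.
Intended log window:
  9: pick_anchor done: 2
  10: combined inputs 30 / 2
  11: scan_readings called with 30, 2
  12: stage result 15
Execution walk:
  pack_ledger([1, 12, 12, 5]) -> 30  [called from derive_floor, line 26]
  pick_anchor([1, 12, 12, 5], 5) -> 2  [called from derive_floor, line 27]
  scan_readings(2, 30) -> 0  [called from derive_floor, line 29]
  derive_floor([1, 12, 12, 5], 5) -> 0  [called from main, line 35]
Log origins:
  1 — main, line 34
  2 — pack_ledger, line 2
  3-6 — pack_ledger, line 6
  7 — pack_ledger, line 7
  8 — pick_anchor, line 11
  9 — pick_anchor, line 16
  10 — derive_floor, line 28
  11 — scan_readings, line 20
  12 — main, line 36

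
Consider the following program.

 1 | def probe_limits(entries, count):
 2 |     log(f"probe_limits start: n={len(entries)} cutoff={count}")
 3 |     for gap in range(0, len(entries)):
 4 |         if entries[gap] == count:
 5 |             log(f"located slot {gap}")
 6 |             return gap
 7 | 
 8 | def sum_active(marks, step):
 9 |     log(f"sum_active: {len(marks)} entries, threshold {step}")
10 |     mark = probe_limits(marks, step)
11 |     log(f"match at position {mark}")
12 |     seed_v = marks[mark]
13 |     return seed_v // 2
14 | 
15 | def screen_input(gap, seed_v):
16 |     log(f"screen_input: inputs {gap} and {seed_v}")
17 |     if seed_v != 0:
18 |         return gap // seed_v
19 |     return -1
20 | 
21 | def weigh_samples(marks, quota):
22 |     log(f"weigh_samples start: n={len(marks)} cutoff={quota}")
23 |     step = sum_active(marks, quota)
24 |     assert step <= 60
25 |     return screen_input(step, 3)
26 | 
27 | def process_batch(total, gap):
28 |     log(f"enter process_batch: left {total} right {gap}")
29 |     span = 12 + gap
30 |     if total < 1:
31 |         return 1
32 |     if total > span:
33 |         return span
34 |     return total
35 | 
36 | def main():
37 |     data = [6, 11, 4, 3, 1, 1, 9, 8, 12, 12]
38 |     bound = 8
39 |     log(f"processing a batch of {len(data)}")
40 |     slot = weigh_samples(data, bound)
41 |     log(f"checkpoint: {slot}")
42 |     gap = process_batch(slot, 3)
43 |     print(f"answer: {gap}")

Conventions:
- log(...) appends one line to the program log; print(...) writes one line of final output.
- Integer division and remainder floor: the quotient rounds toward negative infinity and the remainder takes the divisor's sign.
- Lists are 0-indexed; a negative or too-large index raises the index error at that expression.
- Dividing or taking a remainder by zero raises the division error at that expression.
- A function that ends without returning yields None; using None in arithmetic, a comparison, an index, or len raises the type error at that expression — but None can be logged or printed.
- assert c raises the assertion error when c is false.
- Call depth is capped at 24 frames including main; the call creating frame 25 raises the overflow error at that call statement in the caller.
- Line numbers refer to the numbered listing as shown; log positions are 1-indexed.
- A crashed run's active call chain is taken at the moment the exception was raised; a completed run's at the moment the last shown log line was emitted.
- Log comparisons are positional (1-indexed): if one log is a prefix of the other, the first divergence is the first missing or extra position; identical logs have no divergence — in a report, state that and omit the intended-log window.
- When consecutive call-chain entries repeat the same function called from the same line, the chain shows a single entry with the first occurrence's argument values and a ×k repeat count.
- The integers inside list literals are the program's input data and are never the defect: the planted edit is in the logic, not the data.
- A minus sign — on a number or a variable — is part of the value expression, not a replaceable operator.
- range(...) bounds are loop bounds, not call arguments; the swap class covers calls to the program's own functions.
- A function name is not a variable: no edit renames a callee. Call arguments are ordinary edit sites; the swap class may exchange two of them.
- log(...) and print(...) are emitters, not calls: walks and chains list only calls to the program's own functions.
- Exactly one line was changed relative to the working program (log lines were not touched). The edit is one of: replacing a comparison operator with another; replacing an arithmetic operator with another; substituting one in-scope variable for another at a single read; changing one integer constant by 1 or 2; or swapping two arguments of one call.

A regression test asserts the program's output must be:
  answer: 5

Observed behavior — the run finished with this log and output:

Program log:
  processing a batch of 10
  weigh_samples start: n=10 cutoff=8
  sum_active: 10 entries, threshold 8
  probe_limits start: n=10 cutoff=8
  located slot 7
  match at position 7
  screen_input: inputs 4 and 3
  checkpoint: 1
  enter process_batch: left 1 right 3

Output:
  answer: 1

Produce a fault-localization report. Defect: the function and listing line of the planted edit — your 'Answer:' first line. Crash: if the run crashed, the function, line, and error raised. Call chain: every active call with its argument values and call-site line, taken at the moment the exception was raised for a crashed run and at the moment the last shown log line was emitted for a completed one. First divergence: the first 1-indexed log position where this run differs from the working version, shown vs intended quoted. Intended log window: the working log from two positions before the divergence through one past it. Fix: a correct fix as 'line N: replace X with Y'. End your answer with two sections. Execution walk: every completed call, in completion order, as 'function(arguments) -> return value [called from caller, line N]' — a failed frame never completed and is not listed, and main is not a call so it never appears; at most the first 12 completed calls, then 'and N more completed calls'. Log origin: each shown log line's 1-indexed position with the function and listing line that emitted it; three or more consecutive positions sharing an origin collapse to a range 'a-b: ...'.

Answer: the defect is in sum_active at line 13.
Key observation: Log line 7 is where behavior first shows: 'screen_input: inputs 4 and 3' appears instead of 'screen_input: inputs 16 and 3'.
Call chain: main -> process_batch(1, 3) (called at line 42).
First divergence: at position 7 the run shows 'screen_input: inputs 4 and 3' where the working version logs 'screen_input: inputs 16 and 3'.
Intended log window:
  5: located slot 7
  6: match at position 7
  7: screen_input: inputs 16 and 3
  8: checkpoint: 5
Execution walk:
  probe_limits([6, 11, 4, 3, 1, 1, 9, 8, 12, 12], 8) -> 7  [called from sum_active, line 10]
  sum_active([6, 11, 4, 3, 1, 1, 9, 8, 12, 12], 8) -> 4  [called from weigh_samples, line 23]
  screen_input(4, 3) -> 1  [called from weigh_samples, line 25]
  weigh_samples([6, 11, 4, 3, 1, 1, 9, 8, 12, 12], 8) -> 1  [called from main, line 40]
  process_batch(1, 3) -> 1  [called from main, line 42]
Log origin:
  1 — main, line 39
  2 — weigh_samples, line 22
  3 — sum_active, line 9
  4 — probe_limits, line 2
  5 — probe_limits, line 5
  6 — sum_active, line 11
  7 — screen_input, line 16
  8 — main, line 41
  9 — process_batch, line 28
A correct fix: line 13: replace `//` with `*`.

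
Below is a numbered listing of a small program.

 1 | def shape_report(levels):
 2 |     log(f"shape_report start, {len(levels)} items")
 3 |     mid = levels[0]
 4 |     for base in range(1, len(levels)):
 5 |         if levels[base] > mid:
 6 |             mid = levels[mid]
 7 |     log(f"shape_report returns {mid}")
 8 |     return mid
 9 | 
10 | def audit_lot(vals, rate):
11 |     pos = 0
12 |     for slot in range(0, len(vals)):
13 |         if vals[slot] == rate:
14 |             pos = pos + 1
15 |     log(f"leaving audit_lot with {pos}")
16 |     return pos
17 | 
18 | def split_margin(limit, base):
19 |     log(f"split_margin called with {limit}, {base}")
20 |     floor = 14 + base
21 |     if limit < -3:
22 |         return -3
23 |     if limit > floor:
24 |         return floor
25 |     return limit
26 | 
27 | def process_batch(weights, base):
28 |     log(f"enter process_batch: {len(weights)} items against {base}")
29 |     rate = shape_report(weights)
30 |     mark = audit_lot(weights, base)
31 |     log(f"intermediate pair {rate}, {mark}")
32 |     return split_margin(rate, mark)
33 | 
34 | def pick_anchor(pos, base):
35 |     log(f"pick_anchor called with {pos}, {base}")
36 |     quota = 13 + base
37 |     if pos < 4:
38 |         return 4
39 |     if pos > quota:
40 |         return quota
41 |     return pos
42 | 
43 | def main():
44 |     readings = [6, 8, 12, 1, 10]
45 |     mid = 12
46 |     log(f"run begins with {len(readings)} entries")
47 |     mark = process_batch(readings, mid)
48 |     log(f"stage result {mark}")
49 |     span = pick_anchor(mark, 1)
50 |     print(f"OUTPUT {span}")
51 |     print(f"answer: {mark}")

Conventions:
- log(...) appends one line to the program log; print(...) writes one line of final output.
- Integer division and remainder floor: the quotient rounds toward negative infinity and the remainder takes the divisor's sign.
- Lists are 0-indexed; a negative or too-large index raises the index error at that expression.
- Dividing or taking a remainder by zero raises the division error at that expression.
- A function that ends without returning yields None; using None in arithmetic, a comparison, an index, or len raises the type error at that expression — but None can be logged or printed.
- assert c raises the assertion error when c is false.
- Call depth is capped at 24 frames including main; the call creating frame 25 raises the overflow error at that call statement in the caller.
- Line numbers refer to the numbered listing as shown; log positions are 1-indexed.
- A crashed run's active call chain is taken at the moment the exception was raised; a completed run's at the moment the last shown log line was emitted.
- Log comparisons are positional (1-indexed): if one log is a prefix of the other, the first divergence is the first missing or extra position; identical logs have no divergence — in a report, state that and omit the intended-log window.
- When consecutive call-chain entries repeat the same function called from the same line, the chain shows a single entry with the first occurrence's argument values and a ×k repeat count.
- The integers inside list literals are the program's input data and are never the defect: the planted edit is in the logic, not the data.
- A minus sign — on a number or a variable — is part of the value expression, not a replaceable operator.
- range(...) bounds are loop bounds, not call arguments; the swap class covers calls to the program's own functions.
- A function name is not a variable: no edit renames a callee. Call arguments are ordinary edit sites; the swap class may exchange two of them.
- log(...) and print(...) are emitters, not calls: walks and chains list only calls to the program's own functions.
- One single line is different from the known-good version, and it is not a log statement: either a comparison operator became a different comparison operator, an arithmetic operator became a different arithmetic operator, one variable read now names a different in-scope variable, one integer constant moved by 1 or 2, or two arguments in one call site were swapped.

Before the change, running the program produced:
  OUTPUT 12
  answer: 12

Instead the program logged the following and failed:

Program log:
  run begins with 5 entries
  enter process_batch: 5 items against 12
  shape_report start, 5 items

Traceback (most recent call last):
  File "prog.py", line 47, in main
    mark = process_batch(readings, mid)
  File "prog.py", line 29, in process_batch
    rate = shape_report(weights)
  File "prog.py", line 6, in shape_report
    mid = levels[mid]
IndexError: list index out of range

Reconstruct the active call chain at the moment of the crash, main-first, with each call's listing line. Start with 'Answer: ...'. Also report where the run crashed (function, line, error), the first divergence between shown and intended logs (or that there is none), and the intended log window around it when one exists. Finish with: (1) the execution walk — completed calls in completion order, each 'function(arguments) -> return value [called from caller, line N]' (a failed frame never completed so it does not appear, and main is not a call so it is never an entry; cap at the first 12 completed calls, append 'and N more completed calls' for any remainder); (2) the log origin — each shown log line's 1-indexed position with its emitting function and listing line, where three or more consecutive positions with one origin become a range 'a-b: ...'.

Answer: main -> process_batch (called at line 47) -> shape_report (called at line 29).
Key fact: After 3 matching log lines the faulty run goes silent, while the working version continues with 'shape_report returns 12'.
Crash: shape_report, line 6, IndexError.
First divergence: position 4 (shown log ended at 3 lines; the working version continues: 'shape_report returns 12').
Intended log window:
  2: enter process_batch: 5 items against 12
  3: shape_report start, 5 items
  4: shape_report returns 12
  5: leaving audit_lot with 1
Execution walk:
  (no call completed)
Log origins:
  1: from main, line 46
  2: from process_batch, line 28
  3: from shape_report, line 2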